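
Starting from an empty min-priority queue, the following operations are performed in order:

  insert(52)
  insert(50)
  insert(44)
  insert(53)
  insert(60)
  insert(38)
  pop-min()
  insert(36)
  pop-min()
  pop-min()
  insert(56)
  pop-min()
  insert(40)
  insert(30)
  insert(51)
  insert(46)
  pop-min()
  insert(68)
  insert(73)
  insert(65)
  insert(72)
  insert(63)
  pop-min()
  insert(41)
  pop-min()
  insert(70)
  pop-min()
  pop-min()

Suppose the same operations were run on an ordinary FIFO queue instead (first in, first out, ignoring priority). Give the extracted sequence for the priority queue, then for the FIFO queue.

priority queue: 38, 36, 44, 50, 30, 40, 41, 46, 51; FIFO queue: 52, 50, 44, 53, 60, 38, 36, 56, 40

insert 52 → {52}
insert 50 → {50, 52}
insert 44 → {44, 50, 52}
insert 53 → {44, 50, 52, 53}
insert 60 → {44, 50, 52, 53, 60}
insert 38 → {38, 44, 50, 52, 53, 60}
pop-min → 38; now {44, 50, 52, 53, 60}
insert 36 → {36, 44, 50, 52, 53, 60}
pop-min → 36; now {44, 50, 52, 53, 60}
pop-min → 44; now {50, 52, 53, 60}
insert 56 → {50, 52, 53, 56, 60}
pop-min → 50; now {52, 53, 56, 60}
insert 40 → {40, 52, 53, 56, 60}
insert 30 → {30, 40, 52, 53, 56, 60}
insert 51 → {30, 40, 51, 52, 53, 56, 60}
insert 46 → {30, 40, 46, 51, 52, 53, 56, 60}
pop-min → 30; now {40, 46, 51, 52, 53, 56, 60}
insert 68 → {40, 46, 51, 52, 53, 56, 60, 68}
insert 73 → {40, 46, 51, 52, 53, 56, 60, 68, 73}
insert 65 → {40, 46, 51, 52, 53, 56, 60, 65, 68, 73}
insert 72 → {40, 46, 51, 52, 53, 56, 60, 65, 68, 72, 73}
insert 63 → {40, 46, 51, 52, 53, 56, 60, 63, 65, 68, 72, 73}
pop-min → 40; now {46, 51, 52, 53, 56, 60, 63, 65, 68, 72, 73}
insert 41 → {41, 46, 51, 52, 53, 56, 60, 63, 65, 68, 72, 73}
pop-min → 41; now {46, 51, 52, 53, 56, 60, 63, 65, 68, 72, 73}
insert 70 → {46, 51, 52, 53, 56, 60, 63, 65, 68, 70, 72, 73}
pop-min → 46; now {51, 52, 53, 56, 60, 63, 65, 68, 70, 72, 73}
pop-min → 51; now {52, 53, 56, 60, 63, 65, 68, 70, 72, 73}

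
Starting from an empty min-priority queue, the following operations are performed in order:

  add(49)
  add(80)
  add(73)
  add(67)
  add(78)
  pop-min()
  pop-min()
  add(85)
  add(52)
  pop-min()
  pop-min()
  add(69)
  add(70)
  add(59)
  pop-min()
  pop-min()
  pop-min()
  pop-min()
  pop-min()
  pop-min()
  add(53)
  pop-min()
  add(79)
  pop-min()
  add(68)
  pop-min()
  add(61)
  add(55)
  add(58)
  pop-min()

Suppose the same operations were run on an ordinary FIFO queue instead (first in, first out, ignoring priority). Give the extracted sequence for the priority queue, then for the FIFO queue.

priority queue: [49, 67, 52, 73, 59, 69, 70, 78, 80, 85, 53, 79, 68, 55]; FIFO queue: 49, 80, 73, 67, 78, 85, 52, 69, 70, 59, 53, 79, 68, 61

insert 49 → {49}
insert 80 → {49, 80}
insert 73 → {49, 73, 80}
insert 67 → {49, 67, 73, 80}
insert 78 → {49, 67, 73, 78, 80}
pop-min → 49; now {67, 73, 78, 80}
pop-min → 67; now {73, 78, 80}
insert 85 → {73, 78, 80, 85}
insert 52 → {52, 73, 78, 80, 85}
pop-min → 52; now {73, 78, 80, 85}
pop-min → 73; now {78, 80, 85}
insert 69 → {69, 78, 80, 85}
insert 70 → {69, 70, 78, 80, 85}
insert 59 → {59, 69, 70, 78, 80, 85}
pop-min → 59; now {69, 70, 78, 80, 85}
pop-min → 69; now {70, 78, 80, 85}
pop-min → 70; now {78, 80, 85}
pop-min → 78; now {80, 85}
pop-min → 80; now {85}
pop-min → 85; now {}
insert 53 → {53}
pop-min → 53; now {}
insert 79 → {79}
pop-min → 79; now {}
insert 68 → {68}
pop-min → 68; now {}
insert 61 → {61}
insert 55 → {55, 61}
insert 58 → {55, 58, 61}
pop-min → 55; now {58, 61}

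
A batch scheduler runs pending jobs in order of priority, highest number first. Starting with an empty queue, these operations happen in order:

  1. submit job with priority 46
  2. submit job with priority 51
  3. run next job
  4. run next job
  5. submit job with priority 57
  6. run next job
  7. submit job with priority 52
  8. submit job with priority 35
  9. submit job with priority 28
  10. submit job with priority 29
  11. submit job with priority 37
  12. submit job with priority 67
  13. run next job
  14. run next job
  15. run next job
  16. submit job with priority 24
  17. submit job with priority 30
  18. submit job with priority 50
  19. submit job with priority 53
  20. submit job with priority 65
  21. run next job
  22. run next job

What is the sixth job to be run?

insert 46 → {46}
insert 51 → {51, 46}
run next job → 51; now {46}
run next job → 46; now {}
insert 57 → {57}
run next job → 57; now {}
insert 52 → {52}
insert 35 → {52, 35}
insert 28 → {52, 35, 28}
insert 29 → {52, 35, 29, 28}
insert 37 → {52, 37, 35, 29, 28}
insert 67 → {67, 52, 37, 35, 29, 28}
run next job → 67; now {52, 37, 35, 29, 28}
run next job → 52; now {37, 35, 29, 28}
run next job → 37; now {35, 29, 28}
insert 24 → {35, 29, 28, 24}
insert 30 → {35, 30, 29, 28, 24}
insert 50 → {50, 35, 30, 29, 28, 24}
insert 53 → {53, 50, 35, 30, 29, 28, 24}
insert 65 → {65, 53, 50, 35, 30, 29, 28, 24}
run next job → 65; now {53, 50, 35, 30, 29, 28, 24}
run next job → 53; now {50, 35, 30, 29, 28, 24}

37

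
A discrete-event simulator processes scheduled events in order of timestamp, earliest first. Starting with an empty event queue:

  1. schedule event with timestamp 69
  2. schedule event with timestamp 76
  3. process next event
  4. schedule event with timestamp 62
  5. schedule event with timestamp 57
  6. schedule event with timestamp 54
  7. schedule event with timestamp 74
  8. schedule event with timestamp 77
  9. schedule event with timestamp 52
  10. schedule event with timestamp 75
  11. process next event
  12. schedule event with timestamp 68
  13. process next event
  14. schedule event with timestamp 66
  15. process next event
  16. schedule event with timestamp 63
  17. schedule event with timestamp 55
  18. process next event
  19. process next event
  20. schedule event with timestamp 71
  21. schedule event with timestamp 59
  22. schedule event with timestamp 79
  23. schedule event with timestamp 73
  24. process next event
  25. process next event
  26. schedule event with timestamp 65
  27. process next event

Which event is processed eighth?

63

insert 69 → {69}
insert 76 → {69, 76}
process next event → 69; now {76}
insert 62 → {62, 76}
insert 57 → {57, 62, 76}
insert 54 → {54, 57, 62, 76}
insert 74 → {54, 57, 62, 74, 76}
insert 77 → {54, 57, 62, 74, 76, 77}
insert 52 → {52, 54, 57, 62, 74, 76, 77}
insert 75 → {52, 54, 57, 62, 74, 75, 76, 77}
process next event → 52; now {54, 57, 62, 74, 75, 76, 77}
insert 68 → {54, 57, 62, 68, 74, 75, 76, 77}
process next event → 54; now {57, 62, 68, 74, 75, 76, 77}
insert 66 → {57, 62, 66, 68, 74, 75, 76, 77}
process next event → 57; now {62, 66, 68, 74, 75, 76, 77}
insert 63 → {62, 63, 66, 68, 74, 75, 76, 77}
insert 55 → {55, 62, 63, 66, 68, 74, 75, 76, 77}
process next event → 55; now {62, 63, 66, 68, 74, 75, 76, 77}
process next event → 62; now {63, 66, 68, 74, 75, 76, 77}
insert 71 → {63, 66, 68, 71, 74, 75, 76, 77}
insert 59 → {59, 63, 66, 68, 71, 74, 75, 76, 77}
insert 79 → {59, 63, 66, 68, 71, 74, 75, 76, 77, 79}
insert 73 → {59, 63, 66, 68, 71, 73, 74, 75, 76, 77, 79}
process next event → 59; now {63, 66, 68, 71, 73, 74, 75, 76, 77, 79}
process next event → 63; now {66, 68, 71, 73, 74, 75, 76, 77, 79}
insert 65 → {65, 66, 68, 71, 73, 74, 75, 76, 77, 79}
process next event → 65; now {66, 68, 71, 73, 74, 75, 76, 77, 79}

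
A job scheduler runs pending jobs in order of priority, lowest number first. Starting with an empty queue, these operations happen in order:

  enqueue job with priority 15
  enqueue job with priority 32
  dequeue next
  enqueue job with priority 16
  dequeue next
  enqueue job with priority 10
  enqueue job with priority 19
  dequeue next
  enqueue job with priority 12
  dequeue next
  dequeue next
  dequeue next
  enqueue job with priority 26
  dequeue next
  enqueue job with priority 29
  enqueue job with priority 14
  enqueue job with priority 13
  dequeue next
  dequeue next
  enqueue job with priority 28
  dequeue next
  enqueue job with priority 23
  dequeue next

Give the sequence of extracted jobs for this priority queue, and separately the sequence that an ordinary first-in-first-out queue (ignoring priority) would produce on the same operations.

priority queue: 15, 16, 10, 12, 19, 32, 26, 13, 14, 28, 23; FIFO queue: 15 → 32 → 16 → 10 → 19 → 12 → 26 → 29 → 14 → 13 → 28

insert 15 → {15}
insert 32 → {15, 32}
dequeue next → 15; now {32}
insert 16 → {16, 32}
dequeue next → 16; now {32}
insert 10 → {10, 32}
insert 19 → {10, 19, 32}
dequeue next → 10; now {19, 32}
insert 12 → {12, 19, 32}
dequeue next → 12; now {19, 32}
dequeue next → 19; now {32}
dequeue next → 32; now {}
insert 26 → {26}
dequeue next → 26; now {}
insert 29 → {29}
insert 14 → {14, 29}
insert 13 → {13, 14, 29}
dequeue next → 13; now {14, 29}
dequeue next → 14; now {29}
insert 28 → {28, 29}
dequeue next → 28; now {29}
insert 23 → {23, 29}
dequeue next → 23; now {29}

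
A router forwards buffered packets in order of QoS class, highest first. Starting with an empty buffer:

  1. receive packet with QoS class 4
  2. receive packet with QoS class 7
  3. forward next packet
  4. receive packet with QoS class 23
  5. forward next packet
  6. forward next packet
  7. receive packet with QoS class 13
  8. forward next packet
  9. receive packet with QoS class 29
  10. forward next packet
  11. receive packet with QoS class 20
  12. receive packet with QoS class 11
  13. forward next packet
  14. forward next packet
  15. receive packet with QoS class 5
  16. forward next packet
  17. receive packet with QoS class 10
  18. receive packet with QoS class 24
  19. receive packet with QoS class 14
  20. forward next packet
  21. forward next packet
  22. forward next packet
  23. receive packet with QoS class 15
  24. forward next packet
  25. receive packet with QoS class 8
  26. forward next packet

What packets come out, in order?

7, 23, 4, 13, 29, 20, 11, 5, 24, 14, 10, 15, 8

insert 4 → {4}
insert 7 → {7, 4}
forward next packet → 7; now {4}
insert 23 → {23, 4}
forward next packet → 23; now {4}
forward next packet → 4; now {}
insert 13 → {13}
forward next packet → 13; now {}
insert 29 → {29}
forward next packet → 29; now {}
insert 20 → {20}
insert 11 → {20, 11}
forward next packet → 20; now {11}
forward next packet → 11; now {}
insert 5 → {5}
forward next packet → 5; now {}
insert 10 → {10}
insert 24 → {24, 10}
insert 14 → {24, 14, 10}
forward next packet → 24; now {14, 10}
forward next packet → 14; now {10}
forward next packet → 10; now {}
insert 15 → {15}
forward next packet → 15; now {}
insert 8 → {8}
forward next packet → 8; now {}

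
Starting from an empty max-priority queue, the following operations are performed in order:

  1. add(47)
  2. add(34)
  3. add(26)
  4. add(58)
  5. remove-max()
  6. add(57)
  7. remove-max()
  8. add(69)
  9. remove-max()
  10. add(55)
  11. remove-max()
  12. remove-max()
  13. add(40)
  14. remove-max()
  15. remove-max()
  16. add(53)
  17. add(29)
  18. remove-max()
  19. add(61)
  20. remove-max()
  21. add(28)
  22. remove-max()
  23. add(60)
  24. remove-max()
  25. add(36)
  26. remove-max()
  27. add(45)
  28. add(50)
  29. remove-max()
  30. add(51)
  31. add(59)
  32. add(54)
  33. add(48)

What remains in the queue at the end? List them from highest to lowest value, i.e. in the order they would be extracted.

insert 47 → {47}
insert 34 → {47, 34}
insert 26 → {47, 34, 26}
insert 58 → {58, 47, 34, 26}
remove-max → 58; now {47, 34, 26}
insert 57 → {57, 47, 34, 26}
remove-max → 57; now {47, 34, 26}
insert 69 → {69, 47, 34, 26}
remove-max → 69; now {47, 34, 26}
insert 55 → {55, 47, 34, 26}
remove-max → 55; now {47, 34, 26}
remove-max → 47; now {34, 26}
insert 40 → {40, 34, 26}
remove-max → 40; now {34, 26}
remove-max → 34; now {26}
insert 53 → {53, 26}
insert 29 → {53, 29, 26}
remove-max → 53; now {29, 26}
insert 61 → {61, 29, 26}
remove-max → 61; now {29, 26}
insert 28 → {29, 28, 26}
remove-max → 29; now {28, 26}
insert 60 → {60, 28, 26}
remove-max → 60; now {28, 26}
insert 36 → {36, 28, 26}
remove-max → 36; now {28, 26}
insert 45 → {45, 28, 26}
insert 50 → {50, 45, 28, 26}
remove-max → 50; now {45, 28, 26}
insert 51 → {51, 45, 28, 26}
insert 59 → {59, 51, 45, 28, 26}
insert 54 → {59, 54, 51, 45, 28, 26}
insert 48 → {59, 54, 51, 48, 45, 28, 26}

[59, 54, 51, 48, 45, 28, 26]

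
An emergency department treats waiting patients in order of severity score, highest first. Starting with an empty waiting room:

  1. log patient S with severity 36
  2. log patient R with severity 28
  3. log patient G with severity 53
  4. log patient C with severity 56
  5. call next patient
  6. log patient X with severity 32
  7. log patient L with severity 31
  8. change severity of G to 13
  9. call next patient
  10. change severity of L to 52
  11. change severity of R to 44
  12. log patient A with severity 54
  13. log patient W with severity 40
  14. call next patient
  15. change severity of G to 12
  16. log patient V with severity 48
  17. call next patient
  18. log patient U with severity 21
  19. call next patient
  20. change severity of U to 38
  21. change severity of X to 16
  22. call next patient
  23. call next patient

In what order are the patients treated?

add S (severity 36) → {S:36}
add R (severity 28) → {S:36, R:28}
add G (severity 53) → {G:53, S:36, R:28}
add C (severity 56) → {C:56, G:53, S:36, R:28}
call next patient → C; now {G:53, S:36, R:28}
add X (severity 32) → {G:53, S:36, X:32, R:28}
add L (severity 31) → {G:53, S:36, X:32, L:31, R:28}
update G to severity 13 → {S:36, X:32, L:31, R:28, G:13}
call next patient → S; now {X:32, L:31, R:28, G:13}
update L to severity 52 → {L:52, X:32, R:28, G:13}
update R to severity 44 → {L:52, R:44, X:32, G:13}
add A (severity 54) → {A:54, L:52, R:44, X:32, G:13}
add W (severity 40) → {A:54, L:52, R:44, W:40, X:32, G:13}
call next patient → A; now {L:52, R:44, W:40, X:32, G:13}
update G to severity 12 → {L:52, R:44, W:40, X:32, G:12}
add V (severity 48) → {L:52, V:48, R:44, W:40, X:32, G:12}
call next patient → L; now {V:48, R:44, W:40, X:32, G:12}
add U (severity 21) → {V:48, R:44, W:40, X:32, U:21, G:12}
call next patient → V; now {R:44, W:40, X:32, U:21, G:12}
update U to severity 38 → {R:44, W:40, U:38, X:32, G:12}
update X to severity 16 → {R:44, W:40, U:38, X:16, G:12}
call next patient → R; now {W:40, U:38, X:16, G:12}
call next patient → W; now {U:38, X:16, G:12}

C → S → A → L → V → R → W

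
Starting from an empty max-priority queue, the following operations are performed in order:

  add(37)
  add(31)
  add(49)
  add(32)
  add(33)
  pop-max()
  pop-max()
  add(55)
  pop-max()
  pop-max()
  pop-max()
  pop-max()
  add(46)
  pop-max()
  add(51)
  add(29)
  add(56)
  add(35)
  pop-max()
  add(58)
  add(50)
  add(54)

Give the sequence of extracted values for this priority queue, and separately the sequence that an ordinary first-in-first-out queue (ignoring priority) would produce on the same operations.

insert 37 → {37}
insert 31 → {37, 31}
insert 49 → {49, 37, 31}
insert 32 → {49, 37, 32, 31}
insert 33 → {49, 37, 33, 32, 31}
pop-max → 49; now {37, 33, 32, 31}
pop-max → 37; now {33, 32, 31}
insert 55 → {55, 33, 32, 31}
pop-max → 55; now {33, 32, 31}
pop-max → 33; now {32, 31}
pop-max → 32; now {31}
pop-max → 31; now {}
insert 46 → {46}
pop-max → 46; now {}
insert 51 → {51}
insert 29 → {51, 29}
insert 56 → {56, 51, 29}
insert 35 → {56, 51, 35, 29}
pop-max → 56; now {51, 35, 29}
insert 58 → {58, 51, 35, 29}
insert 50 → {58, 51, 50, 35, 29}
insert 54 → {58, 54, 51, 50, 35, 29}

priority queue: [49, 37, 55, 33, 32, 31, 46, 56]; FIFO queue: [37, 31, 49, 32, 33, 55, 46, 51]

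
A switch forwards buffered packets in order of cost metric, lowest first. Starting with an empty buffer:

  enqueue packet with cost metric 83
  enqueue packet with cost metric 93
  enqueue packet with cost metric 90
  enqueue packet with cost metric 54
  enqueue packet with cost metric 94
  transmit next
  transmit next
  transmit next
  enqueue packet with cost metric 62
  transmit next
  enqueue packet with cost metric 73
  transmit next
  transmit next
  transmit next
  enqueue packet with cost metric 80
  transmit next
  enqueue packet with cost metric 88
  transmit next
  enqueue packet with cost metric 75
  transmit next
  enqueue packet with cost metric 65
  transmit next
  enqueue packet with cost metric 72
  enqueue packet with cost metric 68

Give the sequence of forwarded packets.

54, 83, 90, 62, 73, 93, 94, 80, 88, 75, 65

insert 83 → {83}
insert 93 → {83, 93}
insert 90 → {83, 90, 93}
insert 54 → {54, 83, 90, 93}
insert 94 → {54, 83, 90, 93, 94}
transmit next → 54; now {83, 90, 93, 94}
transmit next → 83; now {90, 93, 94}
transmit next → 90; now {93, 94}
insert 62 → {62, 93, 94}
transmit next → 62; now {93, 94}
insert 73 → {73, 93, 94}
transmit next → 73; now {93, 94}
transmit next → 93; now {94}
transmit next → 94; now {}
insert 80 → {80}
transmit next → 80; now {}
insert 88 → {88}
transmit next → 88; now {}
insert 75 → {75}
transmit next → 75; now {}
insert 65 → {65}
transmit next → 65; now {}
insert 72 → {72}
insert 68 → {68, 72}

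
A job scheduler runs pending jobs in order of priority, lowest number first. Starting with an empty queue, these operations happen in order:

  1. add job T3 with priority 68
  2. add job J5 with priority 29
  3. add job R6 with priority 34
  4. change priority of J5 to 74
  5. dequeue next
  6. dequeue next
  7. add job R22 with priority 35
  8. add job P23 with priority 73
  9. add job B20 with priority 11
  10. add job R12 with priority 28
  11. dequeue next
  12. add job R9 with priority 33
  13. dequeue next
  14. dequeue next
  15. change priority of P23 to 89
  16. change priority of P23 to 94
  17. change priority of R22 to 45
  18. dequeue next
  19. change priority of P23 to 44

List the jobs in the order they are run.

R6 → T3 → B20 → R12 → R9 → R22

add T3 (priority 68) → {T3:68}
add J5 (priority 29) → {J5:29, T3:68}
add R6 (priority 34) → {J5:29, R6:34, T3:68}
update J5 to priority 74 → {R6:34, T3:68, J5:74}
dequeue next → R6; now {T3:68, J5:74}
dequeue next → T3; now {J5:74}
add R22 (priority 35) → {R22:35, J5:74}
add P23 (priority 73) → {R22:35, P23:73, J5:74}
add B20 (priority 11) → {B20:11, R22:35, P23:73, J5:74}
add R12 (priority 28) → {B20:11, R12:28, R22:35, P23:73, J5:74}
dequeue next → B20; now {R12:28, R22:35, P23:73, J5:74}
add R9 (priority 33) → {R12:28, R9:33, R22:35, P23:73, J5:74}
dequeue next → R12; now {R9:33, R22:35, P23:73, J5:74}
dequeue next → R9; now {R22:35, P23:73, J5:74}
update P23 to priority 89 → {R22:35, J5:74, P23:89}
update P23 to priority 94 → {R22:35, J5:74, P23:94}
update R22 to priority 45 → {R22:45, J5:74, P23:94}
dequeue next → R22; now {J5:74, P23:94}
update P23 to priority 44 → {P23:44, J5:74}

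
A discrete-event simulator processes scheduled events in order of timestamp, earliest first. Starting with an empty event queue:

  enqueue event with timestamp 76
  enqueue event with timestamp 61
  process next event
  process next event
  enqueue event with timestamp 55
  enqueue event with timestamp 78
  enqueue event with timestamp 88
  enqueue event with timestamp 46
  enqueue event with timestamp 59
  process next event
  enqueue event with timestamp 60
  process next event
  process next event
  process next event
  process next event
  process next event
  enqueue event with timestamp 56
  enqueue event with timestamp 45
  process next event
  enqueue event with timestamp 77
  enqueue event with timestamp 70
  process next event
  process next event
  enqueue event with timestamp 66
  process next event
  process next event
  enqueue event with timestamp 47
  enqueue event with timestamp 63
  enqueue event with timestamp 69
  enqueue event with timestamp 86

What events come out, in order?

insert 76 → {76}
insert 61 → {61, 76}
process next event → 61; now {76}
process next event → 76; now {}
insert 55 → {55}
insert 78 → {55, 78}
insert 88 → {55, 78, 88}
insert 46 → {46, 55, 78, 88}
insert 59 → {46, 55, 59, 78, 88}
process next event → 46; now {55, 59, 78, 88}
insert 60 → {55, 59, 60, 78, 88}
process next event → 55; now {59, 60, 78, 88}
process next event → 59; now {60, 78, 88}
process next event → 60; now {78, 88}
process next event → 78; now {88}
process next event → 88; now {}
insert 56 → {56}
insert 45 → {45, 56}
process next event → 45; now {56}
insert 77 → {56, 77}
insert 70 → {56, 70, 77}
process next event → 56; now {70, 77}
process next event → 70; now {77}
insert 66 → {66, 77}
process next event → 66; now {77}
process next event → 77; now {}
insert 47 → {47}
insert 63 → {47, 63}
insert 69 → {47, 63, 69}
insert 86 → {47, 63, 69, 86}

61 → 76 → 46 → 55 → 59 → 60 → 78 → 88 → 45 → 56 → 70 → 66 → 77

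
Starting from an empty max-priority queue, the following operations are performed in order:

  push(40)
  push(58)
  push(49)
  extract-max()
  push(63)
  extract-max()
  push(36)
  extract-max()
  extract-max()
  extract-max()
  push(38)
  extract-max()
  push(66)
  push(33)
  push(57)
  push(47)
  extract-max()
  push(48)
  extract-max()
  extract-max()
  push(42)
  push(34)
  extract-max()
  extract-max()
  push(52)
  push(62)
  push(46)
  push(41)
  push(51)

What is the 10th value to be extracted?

47

insert 40 → {40}
insert 58 → {58, 40}
insert 49 → {58, 49, 40}
extract-max → 58; now {49, 40}
insert 63 → {63, 49, 40}
extract-max → 63; now {49, 40}
insert 36 → {49, 40, 36}
extract-max → 49; now {40, 36}
extract-max → 40; now {36}
extract-max → 36; now {}
insert 38 → {38}
extract-max → 38; now {}
insert 66 → {66}
insert 33 → {66, 33}
insert 57 → {66, 57, 33}
insert 47 → {66, 57, 47, 33}
extract-max → 66; now {57, 47, 33}
insert 48 → {57, 48, 47, 33}
extract-max → 57; now {48, 47, 33}
extract-max → 48; now {47, 33}
insert 42 → {47, 42, 33}
insert 34 → {47, 42, 34, 33}
extract-max → 47; now {42, 34, 33}
extract-max → 42; now {34, 33}
insert 52 → {52, 34, 33}
insert 62 → {62, 52, 34, 33}
insert 46 → {62, 52, 46, 34, 33}
insert 41 → {62, 52, 46, 41, 34, 33}
insert 51 → {62, 52, 51, 46, 41, 34, 33}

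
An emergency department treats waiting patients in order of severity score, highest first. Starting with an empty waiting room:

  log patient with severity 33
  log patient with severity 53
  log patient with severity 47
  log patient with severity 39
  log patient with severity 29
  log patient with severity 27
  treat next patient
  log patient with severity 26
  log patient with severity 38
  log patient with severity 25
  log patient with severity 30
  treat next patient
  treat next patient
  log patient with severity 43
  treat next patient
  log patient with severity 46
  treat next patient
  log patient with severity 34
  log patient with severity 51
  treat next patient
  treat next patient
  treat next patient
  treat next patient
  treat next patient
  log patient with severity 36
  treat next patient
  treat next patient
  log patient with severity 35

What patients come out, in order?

53 → 47 → 39 → 43 → 46 → 51 → 38 → 34 → 33 → 30 → 36 → 29

insert 33 → {33}
insert 53 → {53, 33}
insert 47 → {53, 47, 33}
insert 39 → {53, 47, 39, 33}
insert 29 → {53, 47, 39, 33, 29}
insert 27 → {53, 47, 39, 33, 29, 27}
treat next patient → 53; now {47, 39, 33, 29, 27}
insert 26 → {47, 39, 33, 29, 27, 26}
insert 38 → {47, 39, 38, 33, 29, 27, 26}
insert 25 → {47, 39, 38, 33, 29, 27, 26, 25}
insert 30 → {47, 39, 38, 33, 30, 29, 27, 26, 25}
treat next patient → 47; now {39, 38, 33, 30, 29, 27, 26, 25}
treat next patient → 39; now {38, 33, 30, 29, 27, 26, 25}
insert 43 → {43, 38, 33, 30, 29, 27, 26, 25}
treat next patient → 43; now {38, 33, 30, 29, 27, 26, 25}
insert 46 → {46, 38, 33, 30, 29, 27, 26, 25}
treat next patient → 46; now {38, 33, 30, 29, 27, 26, 25}
insert 34 → {38, 34, 33, 30, 29, 27, 26, 25}
insert 51 → {51, 38, 34, 33, 30, 29, 27, 26, 25}
treat next patient → 51; now {38, 34, 33, 30, 29, 27, 26, 25}
treat next patient → 38; now {34, 33, 30, 29, 27, 26, 25}
treat next patient → 34; now {33, 30, 29, 27, 26, 25}
treat next patient → 33; now {30, 29, 27, 26, 25}
treat next patient → 30; now {29, 27, 26, 25}
insert 36 → {36, 29, 27, 26, 25}
treat next patient → 36; now {29, 27, 26, 25}
treat next patient → 29; now {27, 26, 25}
insert 35 → {35, 27, 26, 25}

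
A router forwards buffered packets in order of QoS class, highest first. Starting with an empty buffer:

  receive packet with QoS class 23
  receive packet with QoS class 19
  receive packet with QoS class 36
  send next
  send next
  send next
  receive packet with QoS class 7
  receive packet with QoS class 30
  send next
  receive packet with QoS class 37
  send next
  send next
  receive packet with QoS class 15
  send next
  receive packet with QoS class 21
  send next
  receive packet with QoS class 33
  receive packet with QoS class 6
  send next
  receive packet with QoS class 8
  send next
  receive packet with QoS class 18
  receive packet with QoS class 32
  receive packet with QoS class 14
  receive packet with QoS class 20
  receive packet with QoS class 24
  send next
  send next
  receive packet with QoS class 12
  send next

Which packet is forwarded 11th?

32

insert 23 → {23}
insert 19 → {23, 19}
insert 36 → {36, 23, 19}
send next → 36; now {23, 19}
send next → 23; now {19}
send next → 19; now {}
insert 7 → {7}
insert 30 → {30, 7}
send next → 30; now {7}
insert 37 → {37, 7}
send next → 37; now {7}
send next → 7; now {}
insert 15 → {15}
send next → 15; now {}
insert 21 → {21}
send next → 21; now {}
insert 33 → {33}
insert 6 → {33, 6}
send next → 33; now {6}
insert 8 → {8, 6}
send next → 8; now {6}
insert 18 → {18, 6}
insert 32 → {32, 18, 6}
insert 14 → {32, 18, 14, 6}
insert 20 → {32, 20, 18, 14, 6}
insert 24 → {32, 24, 20, 18, 14, 6}
send next → 32; now {24, 20, 18, 14, 6}
send next → 24; now {20, 18, 14, 6}
insert 12 → {20, 18, 14, 12, 6}
send next → 20; now {18, 14, 12, 6}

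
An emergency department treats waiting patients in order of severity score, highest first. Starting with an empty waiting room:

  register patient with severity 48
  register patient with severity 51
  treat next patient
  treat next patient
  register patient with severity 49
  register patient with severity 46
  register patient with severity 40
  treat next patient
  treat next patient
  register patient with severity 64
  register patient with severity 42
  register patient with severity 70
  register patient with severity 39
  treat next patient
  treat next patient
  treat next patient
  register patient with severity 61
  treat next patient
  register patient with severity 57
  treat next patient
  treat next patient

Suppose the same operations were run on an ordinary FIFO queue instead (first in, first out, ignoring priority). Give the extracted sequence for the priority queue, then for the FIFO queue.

priority queue: [51, 48, 49, 46, 70, 64, 42, 61, 57, 40]; FIFO queue: 48 → 51 → 49 → 46 → 40 → 64 → 42 → 70 → 39 → 61

insert 48 → {48}
insert 51 → {51, 48}
treat next patient → 51; now {48}
treat next patient → 48; now {}
insert 49 → {49}
insert 46 → {49, 46}
insert 40 → {49, 46, 40}
treat next patient → 49; now {46, 40}
treat next patient → 46; now {40}
insert 64 → {64, 40}
insert 42 → {64, 42, 40}
insert 70 → {70, 64, 42, 40}
insert 39 → {70, 64, 42, 40, 39}
treat next patient → 70; now {64, 42, 40, 39}
treat next patient → 64; now {42, 40, 39}
treat next patient → 42; now {40, 39}
insert 61 → {61, 40, 39}
treat next patient → 61; now {40, 39}
insert 57 → {57, 40, 39}
treat next patient → 57; now {40, 39}
treat next patient → 40; now {39}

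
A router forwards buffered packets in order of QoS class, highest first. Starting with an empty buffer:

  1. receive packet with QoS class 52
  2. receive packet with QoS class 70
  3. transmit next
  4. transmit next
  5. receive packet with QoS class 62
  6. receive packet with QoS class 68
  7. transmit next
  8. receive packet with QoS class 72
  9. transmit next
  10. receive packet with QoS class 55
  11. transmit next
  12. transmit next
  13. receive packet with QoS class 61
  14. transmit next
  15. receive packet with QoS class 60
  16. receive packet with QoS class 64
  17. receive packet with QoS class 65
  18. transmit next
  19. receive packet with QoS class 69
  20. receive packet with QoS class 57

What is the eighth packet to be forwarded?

65

insert 52 → {52}
insert 70 → {70, 52}
transmit next → 70; now {52}
transmit next → 52; now {}
insert 62 → {62}
insert 68 → {68, 62}
transmit next → 68; now {62}
insert 72 → {72, 62}
transmit next → 72; now {62}
insert 55 → {62, 55}
transmit next → 62; now {55}
transmit next → 55; now {}
insert 61 → {61}
transmit next → 61; now {}
insert 60 → {60}
insert 64 → {64, 60}
insert 65 → {65, 64, 60}
transmit next → 65; now {64, 60}
insert 69 → {69, 64, 60}
insert 57 → {69, 64, 60, 57}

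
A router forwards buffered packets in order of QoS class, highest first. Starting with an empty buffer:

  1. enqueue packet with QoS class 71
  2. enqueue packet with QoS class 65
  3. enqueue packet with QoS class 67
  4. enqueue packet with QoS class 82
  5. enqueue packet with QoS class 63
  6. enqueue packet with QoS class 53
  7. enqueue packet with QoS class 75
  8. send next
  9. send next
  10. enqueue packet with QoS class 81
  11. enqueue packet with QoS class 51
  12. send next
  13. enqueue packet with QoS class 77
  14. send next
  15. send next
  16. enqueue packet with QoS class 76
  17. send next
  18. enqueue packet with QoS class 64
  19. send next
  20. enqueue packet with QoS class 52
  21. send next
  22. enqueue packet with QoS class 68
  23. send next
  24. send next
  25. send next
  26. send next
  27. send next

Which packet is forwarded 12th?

insert 71 → {71}
insert 65 → {71, 65}
insert 67 → {71, 67, 65}
insert 82 → {82, 71, 67, 65}
insert 63 → {82, 71, 67, 65, 63}
insert 53 → {82, 71, 67, 65, 63, 53}
insert 75 → {82, 75, 71, 67, 65, 63, 53}
send next → 82; now {75, 71, 67, 65, 63, 53}
send next → 75; now {71, 67, 65, 63, 53}
insert 81 → {81, 71, 67, 65, 63, 53}
insert 51 → {81, 71, 67, 65, 63, 53, 51}
send next → 81; now {71, 67, 65, 63, 53, 51}
insert 77 → {77, 71, 67, 65, 63, 53, 51}
send next → 77; now {71, 67, 65, 63, 53, 51}
send next → 71; now {67, 65, 63, 53, 51}
insert 76 → {76, 67, 65, 63, 53, 51}
send next → 76; now {67, 65, 63, 53, 51}
insert 64 → {67, 65, 64, 63, 53, 51}
send next → 67; now {65, 64, 63, 53, 51}
insert 52 → {65, 64, 63, 53, 52, 51}
send next → 65; now {64, 63, 53, 52, 51}
insert 68 → {68, 64, 63, 53, 52, 51}
send next → 68; now {64, 63, 53, 52, 51}
send next → 64; now {63, 53, 52, 51}
send next → 63; now {53, 52, 51}
send next → 53; now {52, 51}
send next → 52; now {51}

53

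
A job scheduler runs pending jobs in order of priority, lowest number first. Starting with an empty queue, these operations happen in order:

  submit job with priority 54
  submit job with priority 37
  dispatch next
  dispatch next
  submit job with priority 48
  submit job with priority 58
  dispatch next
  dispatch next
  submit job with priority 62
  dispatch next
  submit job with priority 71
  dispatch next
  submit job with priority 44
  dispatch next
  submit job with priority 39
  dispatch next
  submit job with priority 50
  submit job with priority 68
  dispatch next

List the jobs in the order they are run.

insert 54 → {54}
insert 37 → {37, 54}
dispatch next → 37; now {54}
dispatch next → 54; now {}
insert 48 → {48}
insert 58 → {48, 58}
dispatch next → 48; now {58}
dispatch next → 58; now {}
insert 62 → {62}
dispatch next → 62; now {}
insert 71 → {71}
dispatch next → 71; now {}
insert 44 → {44}
dispatch next → 44; now {}
insert 39 → {39}
dispatch next → 39; now {}
insert 50 → {50}
insert 68 → {50, 68}
dispatch next → 50; now {68}

[37, 54, 48, 58, 62, 71, 44, 39, 50]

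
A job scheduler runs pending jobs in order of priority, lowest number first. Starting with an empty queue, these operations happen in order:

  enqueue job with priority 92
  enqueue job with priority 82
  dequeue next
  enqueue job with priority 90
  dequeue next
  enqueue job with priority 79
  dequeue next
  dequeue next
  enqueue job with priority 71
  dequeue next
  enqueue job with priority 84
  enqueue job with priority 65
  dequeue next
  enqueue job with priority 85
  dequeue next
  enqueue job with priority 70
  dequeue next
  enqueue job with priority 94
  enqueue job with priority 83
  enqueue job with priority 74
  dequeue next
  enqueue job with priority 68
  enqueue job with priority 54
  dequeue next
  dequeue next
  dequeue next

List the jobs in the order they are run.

82, 90, 79, 92, 71, 65, 84, 70, 74, 54, 68, 83

insert 92 → {92}
insert 82 → {82, 92}
dequeue next → 82; now {92}
insert 90 → {90, 92}
dequeue next → 90; now {92}
insert 79 → {79, 92}
dequeue next → 79; now {92}
dequeue next → 92; now {}
insert 71 → {71}
dequeue next → 71; now {}
insert 84 → {84}
insert 65 → {65, 84}
dequeue next → 65; now {84}
insert 85 → {84, 85}
dequeue next → 84; now {85}
insert 70 → {70, 85}
dequeue next → 70; now {85}
insert 94 → {85, 94}
insert 83 → {83, 85, 94}
insert 74 → {74, 83, 85, 94}
dequeue next → 74; now {83, 85, 94}
insert 68 → {68, 83, 85, 94}
insert 54 → {54, 68, 83, 85, 94}
dequeue next → 54; now {68, 83, 85, 94}
dequeue next → 68; now {83, 85, 94}
dequeue next → 83; now {85, 94}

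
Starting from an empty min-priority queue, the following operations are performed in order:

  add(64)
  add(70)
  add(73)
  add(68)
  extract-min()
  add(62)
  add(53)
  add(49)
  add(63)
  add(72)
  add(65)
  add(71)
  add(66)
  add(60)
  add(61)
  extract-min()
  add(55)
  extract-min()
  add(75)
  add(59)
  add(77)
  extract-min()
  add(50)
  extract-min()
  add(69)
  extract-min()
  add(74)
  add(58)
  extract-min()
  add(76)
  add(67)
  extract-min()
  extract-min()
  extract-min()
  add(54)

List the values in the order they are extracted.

64, 49, 53, 55, 50, 59, 58, 60, 61, 62

insert 64 → {64}
insert 70 → {64, 70}
insert 73 → {64, 70, 73}
insert 68 → {64, 68, 70, 73}
extract-min → 64; now {68, 70, 73}
insert 62 → {62, 68, 70, 73}
insert 53 → {53, 62, 68, 70, 73}
insert 49 → {49, 53, 62, 68, 70, 73}
insert 63 → {49, 53, 62, 63, 68, 70, 73}
insert 72 → {49, 53, 62, 63, 68, 70, 72, 73}
insert 65 → {49, 53, 62, 63, 65, 68, 70, 72, 73}
insert 71 → {49, 53, 62, 63, 65, 68, 70, 71, 72, 73}
insert 66 → {49, 53, 62, 63, 65, 66, 68, 70, 71, 72, 73}
insert 60 → {49, 53, 60, 62, 63, 65, 66, 68, 70, 71, 72, 73}
insert 61 → {49, 53, 60, 61, 62, 63, 65, 66, 68, 70, 71, 72, 73}
extract-min → 49; now {53, 60, 61, 62, 63, 65, 66, 68, 70, 71, 72, 73}
insert 55 → {53, 55, 60, 61, 62, 63, 65, 66, 68, 70, 71, 72, 73}
extract-min → 53; now {55, 60, 61, 62, 63, 65, 66, 68, 70, 71, 72, 73}
insert 75 → {55, 60, 61, 62, 63, 65, 66, 68, 70, 71, 72, 73, 75}
insert 59 → {55, 59, 60, 61, 62, 63, 65, 66, 68, 70, 71, 72, 73, 75}
insert 77 → {55, 59, 60, 61, 62, 63, 65, 66, 68, 70, 71, 72, 73, 75, 77}
extract-min → 55; now {59, 60, 61, 62, 63, 65, 66, 68, 70, 71, 72, 73, 75, 77}
insert 50 → {50, 59, 60, 61, 62, 63, 65, 66, 68, 70, 71, 72, 73, 75, 77}
extract-min → 50; now {59, 60, 61, 62, 63, 65, 66, 68, 70, 71, 72, 73, 75, 77}
insert 69 → {59, 60, 61, 62, 63, 65, 66, 68, 69, 70, 71, 72, 73, 75, 77}
extract-min → 59; now {60, 61, 62, 63, 65, 66, 68, 69, 70, 71, 72, 73, 75, 77}
insert 74 → {60, 61, 62, 63, 65, 66, 68, 69, 70, 71, 72, 73, 74, 75, 77}
insert 58 → {58, 60, 61, 62, 63, 65, 66, 68, 69, 70, 71, 72, 73, 74, 75, 77}
extract-min → 58; now {60, 61, 62, 63, 65, 66, 68, 69, 70, 71, 72, 73, 74, 75, 77}
insert 76 → {60, 61, 62, 63, 65, 66, 68, 69, 70, 71, 72, 73, 74, 75, 76, 77}
insert 67 → {60, 61, 62, 63, 65, 66, 67, 68, 69, 70, 71, 72, 73, 74, 75, 76, 77}
extract-min → 60; now {61, 62, 63, 65, 66, 67, 68, 69, 70, 71, 72, 73, 74, 75, 76, 77}
extract-min → 61; now {62, 63, 65, 66, 67, 68, 69, 70, 71, 72, 73, 74, 75, 76, 77}
extract-min → 62; now {63, 65, 66, 67, 68, 69, 70, 71, 72, 73, 74, 75, 76, 77}
insert 54 → {54, 63, 65, 66, 67, 68, 69, 70, 71, 72, 73, 74, 75, 76, 77}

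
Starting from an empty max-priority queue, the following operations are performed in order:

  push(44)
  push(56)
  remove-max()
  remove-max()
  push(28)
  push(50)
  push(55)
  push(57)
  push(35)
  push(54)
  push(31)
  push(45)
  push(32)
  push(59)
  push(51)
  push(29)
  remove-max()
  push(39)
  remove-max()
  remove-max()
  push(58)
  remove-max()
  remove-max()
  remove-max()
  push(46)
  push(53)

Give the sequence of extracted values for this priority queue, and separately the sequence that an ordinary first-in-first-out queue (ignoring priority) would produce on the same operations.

priority queue: 56 → 44 → 59 → 57 → 55 → 58 → 54 → 51; FIFO queue: 44, 56, 28, 50, 55, 57, 35, 54

insert 44 → {44}
insert 56 → {56, 44}
remove-max → 56; now {44}
remove-max → 44; now {}
insert 28 → {28}
insert 50 → {50, 28}
insert 55 → {55, 50, 28}
insert 57 → {57, 55, 50, 28}
insert 35 → {57, 55, 50, 35, 28}
insert 54 → {57, 55, 54, 50, 35, 28}
insert 31 → {57, 55, 54, 50, 35, 31, 28}
insert 45 → {57, 55, 54, 50, 45, 35, 31, 28}
insert 32 → {57, 55, 54, 50, 45, 35, 32, 31, 28}
insert 59 → {59, 57, 55, 54, 50, 45, 35, 32, 31, 28}
insert 51 → {59, 57, 55, 54, 51, 50, 45, 35, 32, 31, 28}
insert 29 → {59, 57, 55, 54, 51, 50, 45, 35, 32, 31, 29, 28}
remove-max → 59; now {57, 55, 54, 51, 50, 45, 35, 32, 31, 29, 28}
insert 39 → {57, 55, 54, 51, 50, 45, 39, 35, 32, 31, 29, 28}
remove-max → 57; now {55, 54, 51, 50, 45, 39, 35, 32, 31, 29, 28}
remove-max → 55; now {54, 51, 50, 45, 39, 35, 32, 31, 29, 28}
insert 58 → {58, 54, 51, 50, 45, 39, 35, 32, 31, 29, 28}
remove-max → 58; now {54, 51, 50, 45, 39, 35, 32, 31, 29, 28}
remove-max → 54; now {51, 50, 45, 39, 35, 32, 31, 29, 28}
remove-max → 51; now {50, 45, 39, 35, 32, 31, 29, 28}
insert 46 → {50, 46, 45, 39, 35, 32, 31, 29, 28}
insert 53 → {53, 50, 46, 45, 39, 35, 32, 31, 29, 28}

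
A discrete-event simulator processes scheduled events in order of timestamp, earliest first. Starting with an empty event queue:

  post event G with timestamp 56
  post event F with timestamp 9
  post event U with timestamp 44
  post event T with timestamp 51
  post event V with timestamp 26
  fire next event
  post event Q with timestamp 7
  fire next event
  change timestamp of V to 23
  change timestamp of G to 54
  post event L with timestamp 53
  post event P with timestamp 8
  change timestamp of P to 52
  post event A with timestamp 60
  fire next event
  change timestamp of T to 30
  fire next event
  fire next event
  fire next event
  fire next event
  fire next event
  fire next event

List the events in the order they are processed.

F, Q, V, T, U, P, L, G, A

add G (timestamp 56) → {G:56}
add F (timestamp 9) → {F:9, G:56}
add U (timestamp 44) → {F:9, U:44, G:56}
add T (timestamp 51) → {F:9, U:44, T:51, G:56}
add V (timestamp 26) → {F:9, V:26, U:44, T:51, G:56}
fire next event → F; now {V:26, U:44, T:51, G:56}
add Q (timestamp 7) → {Q:7, V:26, U:44, T:51, G:56}
fire next event → Q; now {V:26, U:44, T:51, G:56}
update V to timestamp 23 → {V:23, U:44, T:51, G:56}
update G to timestamp 54 → {V:23, U:44, T:51, G:54}
add L (timestamp 53) → {V:23, U:44, T:51, L:53, G:54}
add P (timestamp 8) → {P:8, V:23, U:44, T:51, L:53, G:54}
update P to timestamp 52 → {V:23, U:44, T:51, P:52, L:53, G:54}
add A (timestamp 60) → {V:23, U:44, T:51, P:52, L:53, G:54, A:60}
fire next event → V; now {U:44, T:51, P:52, L:53, G:54, A:60}
update T to timestamp 30 → {T:30, U:44, P:52, L:53, G:54, A:60}
fire next event → T; now {U:44, P:52, L:53, G:54, A:60}
fire next event → U; now {P:52, L:53, G:54, A:60}
fire next event → P; now {L:53, G:54, A:60}
fire next event → L; now {G:54, A:60}
fire next event → G; now {A:60}
fire next event → A; now {}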